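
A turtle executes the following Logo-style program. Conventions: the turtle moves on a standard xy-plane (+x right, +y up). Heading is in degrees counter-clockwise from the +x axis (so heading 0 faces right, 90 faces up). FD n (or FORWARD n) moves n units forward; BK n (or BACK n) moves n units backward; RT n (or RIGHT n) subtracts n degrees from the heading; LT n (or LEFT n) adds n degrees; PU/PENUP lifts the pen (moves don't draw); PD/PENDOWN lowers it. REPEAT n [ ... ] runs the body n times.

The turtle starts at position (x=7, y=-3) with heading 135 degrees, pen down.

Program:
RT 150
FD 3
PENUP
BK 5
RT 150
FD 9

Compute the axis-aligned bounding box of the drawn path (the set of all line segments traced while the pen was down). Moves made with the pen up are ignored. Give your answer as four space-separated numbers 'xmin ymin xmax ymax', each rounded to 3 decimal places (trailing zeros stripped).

Answer: 7 -3.776 9.898 -3

Derivation:
Executing turtle program step by step:
Start: pos=(7,-3), heading=135, pen down
RT 150: heading 135 -> 345
FD 3: (7,-3) -> (9.898,-3.776) [heading=345, draw]
PU: pen up
BK 5: (9.898,-3.776) -> (5.068,-2.482) [heading=345, move]
RT 150: heading 345 -> 195
FD 9: (5.068,-2.482) -> (-3.625,-4.812) [heading=195, move]
Final: pos=(-3.625,-4.812), heading=195, 1 segment(s) drawn

Segment endpoints: x in {7, 9.898}, y in {-3.776, -3}
xmin=7, ymin=-3.776, xmax=9.898, ymax=-3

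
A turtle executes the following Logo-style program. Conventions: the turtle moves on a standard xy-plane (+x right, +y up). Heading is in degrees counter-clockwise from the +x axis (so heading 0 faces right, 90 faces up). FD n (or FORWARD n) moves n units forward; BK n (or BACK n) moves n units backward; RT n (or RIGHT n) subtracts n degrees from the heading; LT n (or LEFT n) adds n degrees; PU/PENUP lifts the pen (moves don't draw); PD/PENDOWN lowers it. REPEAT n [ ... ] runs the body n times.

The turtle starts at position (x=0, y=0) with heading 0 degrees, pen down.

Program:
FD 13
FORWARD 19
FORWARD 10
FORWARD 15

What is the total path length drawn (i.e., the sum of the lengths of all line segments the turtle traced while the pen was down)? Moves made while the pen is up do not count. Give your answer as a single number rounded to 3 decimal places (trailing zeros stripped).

Executing turtle program step by step:
Start: pos=(0,0), heading=0, pen down
FD 13: (0,0) -> (13,0) [heading=0, draw]
FD 19: (13,0) -> (32,0) [heading=0, draw]
FD 10: (32,0) -> (42,0) [heading=0, draw]
FD 15: (42,0) -> (57,0) [heading=0, draw]
Final: pos=(57,0), heading=0, 4 segment(s) drawn

Segment lengths:
  seg 1: (0,0) -> (13,0), length = 13
  seg 2: (13,0) -> (32,0), length = 19
  seg 3: (32,0) -> (42,0), length = 10
  seg 4: (42,0) -> (57,0), length = 15
Total = 57

Answer: 57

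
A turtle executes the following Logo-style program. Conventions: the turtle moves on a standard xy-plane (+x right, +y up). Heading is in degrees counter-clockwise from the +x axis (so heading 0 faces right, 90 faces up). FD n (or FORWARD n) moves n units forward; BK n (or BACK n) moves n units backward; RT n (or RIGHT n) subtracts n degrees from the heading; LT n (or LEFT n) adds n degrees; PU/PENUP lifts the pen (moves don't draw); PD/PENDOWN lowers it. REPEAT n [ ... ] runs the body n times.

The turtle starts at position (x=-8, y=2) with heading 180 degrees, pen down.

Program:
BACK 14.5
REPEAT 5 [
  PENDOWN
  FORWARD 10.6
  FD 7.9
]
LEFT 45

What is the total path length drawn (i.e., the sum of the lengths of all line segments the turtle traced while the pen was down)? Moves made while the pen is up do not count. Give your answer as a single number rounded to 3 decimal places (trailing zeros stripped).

Answer: 107

Derivation:
Executing turtle program step by step:
Start: pos=(-8,2), heading=180, pen down
BK 14.5: (-8,2) -> (6.5,2) [heading=180, draw]
REPEAT 5 [
  -- iteration 1/5 --
  PD: pen down
  FD 10.6: (6.5,2) -> (-4.1,2) [heading=180, draw]
  FD 7.9: (-4.1,2) -> (-12,2) [heading=180, draw]
  -- iteration 2/5 --
  PD: pen down
  FD 10.6: (-12,2) -> (-22.6,2) [heading=180, draw]
  FD 7.9: (-22.6,2) -> (-30.5,2) [heading=180, draw]
  -- iteration 3/5 --
  PD: pen down
  FD 10.6: (-30.5,2) -> (-41.1,2) [heading=180, draw]
  FD 7.9: (-41.1,2) -> (-49,2) [heading=180, draw]
  -- iteration 4/5 --
  PD: pen down
  FD 10.6: (-49,2) -> (-59.6,2) [heading=180, draw]
  FD 7.9: (-59.6,2) -> (-67.5,2) [heading=180, draw]
  -- iteration 5/5 --
  PD: pen down
  FD 10.6: (-67.5,2) -> (-78.1,2) [heading=180, draw]
  FD 7.9: (-78.1,2) -> (-86,2) [heading=180, draw]
]
LT 45: heading 180 -> 225
Final: pos=(-86,2), heading=225, 11 segment(s) drawn

Segment lengths:
  seg 1: (-8,2) -> (6.5,2), length = 14.5
  seg 2: (6.5,2) -> (-4.1,2), length = 10.6
  seg 3: (-4.1,2) -> (-12,2), length = 7.9
  seg 4: (-12,2) -> (-22.6,2), length = 10.6
  seg 5: (-22.6,2) -> (-30.5,2), length = 7.9
  seg 6: (-30.5,2) -> (-41.1,2), length = 10.6
  seg 7: (-41.1,2) -> (-49,2), length = 7.9
  seg 8: (-49,2) -> (-59.6,2), length = 10.6
  seg 9: (-59.6,2) -> (-67.5,2), length = 7.9
  seg 10: (-67.5,2) -> (-78.1,2), length = 10.6
  seg 11: (-78.1,2) -> (-86,2), length = 7.9
Total = 107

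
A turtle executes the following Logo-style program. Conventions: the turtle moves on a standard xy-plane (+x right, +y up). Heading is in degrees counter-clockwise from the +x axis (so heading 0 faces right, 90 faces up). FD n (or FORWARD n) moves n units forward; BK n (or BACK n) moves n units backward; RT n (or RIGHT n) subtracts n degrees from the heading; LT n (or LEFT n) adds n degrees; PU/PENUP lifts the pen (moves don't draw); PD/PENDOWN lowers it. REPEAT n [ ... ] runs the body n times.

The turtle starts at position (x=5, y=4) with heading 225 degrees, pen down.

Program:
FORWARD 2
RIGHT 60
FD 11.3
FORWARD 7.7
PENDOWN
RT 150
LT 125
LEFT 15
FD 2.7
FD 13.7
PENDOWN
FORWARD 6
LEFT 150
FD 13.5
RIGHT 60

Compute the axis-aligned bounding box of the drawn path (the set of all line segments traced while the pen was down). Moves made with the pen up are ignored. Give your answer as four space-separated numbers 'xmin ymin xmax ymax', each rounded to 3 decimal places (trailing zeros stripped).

Answer: -35.068 2.586 5 16.97

Derivation:
Executing turtle program step by step:
Start: pos=(5,4), heading=225, pen down
FD 2: (5,4) -> (3.586,2.586) [heading=225, draw]
RT 60: heading 225 -> 165
FD 11.3: (3.586,2.586) -> (-7.329,5.51) [heading=165, draw]
FD 7.7: (-7.329,5.51) -> (-14.767,7.503) [heading=165, draw]
PD: pen down
RT 150: heading 165 -> 15
LT 125: heading 15 -> 140
LT 15: heading 140 -> 155
FD 2.7: (-14.767,7.503) -> (-17.214,8.644) [heading=155, draw]
FD 13.7: (-17.214,8.644) -> (-29.63,14.434) [heading=155, draw]
PD: pen down
FD 6: (-29.63,14.434) -> (-35.068,16.97) [heading=155, draw]
LT 150: heading 155 -> 305
FD 13.5: (-35.068,16.97) -> (-27.325,5.911) [heading=305, draw]
RT 60: heading 305 -> 245
Final: pos=(-27.325,5.911), heading=245, 7 segment(s) drawn

Segment endpoints: x in {-35.068, -29.63, -27.325, -17.214, -14.767, -7.329, 3.586, 5}, y in {2.586, 4, 5.51, 5.911, 7.503, 8.644, 14.434, 16.97}
xmin=-35.068, ymin=2.586, xmax=5, ymax=16.97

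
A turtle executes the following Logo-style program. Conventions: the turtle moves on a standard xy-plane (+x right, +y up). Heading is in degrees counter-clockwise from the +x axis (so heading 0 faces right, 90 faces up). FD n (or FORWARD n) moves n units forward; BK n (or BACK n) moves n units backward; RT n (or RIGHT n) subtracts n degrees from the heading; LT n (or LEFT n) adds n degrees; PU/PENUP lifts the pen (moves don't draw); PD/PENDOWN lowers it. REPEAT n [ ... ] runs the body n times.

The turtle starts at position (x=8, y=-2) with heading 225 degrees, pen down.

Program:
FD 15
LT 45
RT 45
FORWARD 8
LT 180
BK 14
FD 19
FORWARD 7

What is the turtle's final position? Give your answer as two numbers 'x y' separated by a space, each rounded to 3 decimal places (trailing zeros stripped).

Executing turtle program step by step:
Start: pos=(8,-2), heading=225, pen down
FD 15: (8,-2) -> (-2.607,-12.607) [heading=225, draw]
LT 45: heading 225 -> 270
RT 45: heading 270 -> 225
FD 8: (-2.607,-12.607) -> (-8.263,-18.263) [heading=225, draw]
LT 180: heading 225 -> 45
BK 14: (-8.263,-18.263) -> (-18.163,-28.163) [heading=45, draw]
FD 19: (-18.163,-28.163) -> (-4.728,-14.728) [heading=45, draw]
FD 7: (-4.728,-14.728) -> (0.222,-9.778) [heading=45, draw]
Final: pos=(0.222,-9.778), heading=45, 5 segment(s) drawn

Answer: 0.222 -9.778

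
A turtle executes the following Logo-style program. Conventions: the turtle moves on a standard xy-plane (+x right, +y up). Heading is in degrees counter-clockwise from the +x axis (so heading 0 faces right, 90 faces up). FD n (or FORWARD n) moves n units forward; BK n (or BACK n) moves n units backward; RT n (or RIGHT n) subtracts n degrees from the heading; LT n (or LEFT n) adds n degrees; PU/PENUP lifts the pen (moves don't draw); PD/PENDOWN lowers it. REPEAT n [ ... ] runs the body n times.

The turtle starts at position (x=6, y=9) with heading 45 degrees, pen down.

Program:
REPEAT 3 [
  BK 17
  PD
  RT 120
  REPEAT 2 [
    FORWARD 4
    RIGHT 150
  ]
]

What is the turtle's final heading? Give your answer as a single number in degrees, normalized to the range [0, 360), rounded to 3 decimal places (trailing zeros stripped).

Answer: 225

Derivation:
Executing turtle program step by step:
Start: pos=(6,9), heading=45, pen down
REPEAT 3 [
  -- iteration 1/3 --
  BK 17: (6,9) -> (-6.021,-3.021) [heading=45, draw]
  PD: pen down
  RT 120: heading 45 -> 285
  REPEAT 2 [
    -- iteration 1/2 --
    FD 4: (-6.021,-3.021) -> (-4.986,-6.885) [heading=285, draw]
    RT 150: heading 285 -> 135
    -- iteration 2/2 --
    FD 4: (-4.986,-6.885) -> (-7.814,-4.056) [heading=135, draw]
    RT 150: heading 135 -> 345
  ]
  -- iteration 2/3 --
  BK 17: (-7.814,-4.056) -> (-24.235,0.344) [heading=345, draw]
  PD: pen down
  RT 120: heading 345 -> 225
  REPEAT 2 [
    -- iteration 1/2 --
    FD 4: (-24.235,0.344) -> (-27.063,-2.485) [heading=225, draw]
    RT 150: heading 225 -> 75
    -- iteration 2/2 --
    FD 4: (-27.063,-2.485) -> (-26.028,1.379) [heading=75, draw]
    RT 150: heading 75 -> 285
  ]
  -- iteration 3/3 --
  BK 17: (-26.028,1.379) -> (-30.428,17.8) [heading=285, draw]
  PD: pen down
  RT 120: heading 285 -> 165
  REPEAT 2 [
    -- iteration 1/2 --
    FD 4: (-30.428,17.8) -> (-34.291,18.835) [heading=165, draw]
    RT 150: heading 165 -> 15
    -- iteration 2/2 --
    FD 4: (-34.291,18.835) -> (-30.428,19.87) [heading=15, draw]
    RT 150: heading 15 -> 225
  ]
]
Final: pos=(-30.428,19.87), heading=225, 9 segment(s) drawn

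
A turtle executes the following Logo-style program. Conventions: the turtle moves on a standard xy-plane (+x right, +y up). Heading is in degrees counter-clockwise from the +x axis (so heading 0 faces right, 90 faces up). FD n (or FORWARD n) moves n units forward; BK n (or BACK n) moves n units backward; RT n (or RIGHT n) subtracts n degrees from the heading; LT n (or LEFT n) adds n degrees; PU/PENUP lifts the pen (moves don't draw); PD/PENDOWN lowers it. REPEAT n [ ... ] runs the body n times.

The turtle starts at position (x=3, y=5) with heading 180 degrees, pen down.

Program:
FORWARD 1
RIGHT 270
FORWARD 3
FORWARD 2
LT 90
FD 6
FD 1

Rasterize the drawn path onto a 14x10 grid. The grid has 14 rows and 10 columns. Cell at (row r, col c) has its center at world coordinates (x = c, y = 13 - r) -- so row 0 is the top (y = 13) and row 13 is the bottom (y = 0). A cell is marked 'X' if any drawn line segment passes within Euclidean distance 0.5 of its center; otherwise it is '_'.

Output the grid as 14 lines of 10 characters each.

Answer: __________
__________
__________
__________
__________
__________
__________
__________
__XX______
__X_______
__X_______
__X_______
__X_______
__XXXXXXXX

Derivation:
Segment 0: (3,5) -> (2,5)
Segment 1: (2,5) -> (2,2)
Segment 2: (2,2) -> (2,0)
Segment 3: (2,0) -> (8,0)
Segment 4: (8,0) -> (9,0)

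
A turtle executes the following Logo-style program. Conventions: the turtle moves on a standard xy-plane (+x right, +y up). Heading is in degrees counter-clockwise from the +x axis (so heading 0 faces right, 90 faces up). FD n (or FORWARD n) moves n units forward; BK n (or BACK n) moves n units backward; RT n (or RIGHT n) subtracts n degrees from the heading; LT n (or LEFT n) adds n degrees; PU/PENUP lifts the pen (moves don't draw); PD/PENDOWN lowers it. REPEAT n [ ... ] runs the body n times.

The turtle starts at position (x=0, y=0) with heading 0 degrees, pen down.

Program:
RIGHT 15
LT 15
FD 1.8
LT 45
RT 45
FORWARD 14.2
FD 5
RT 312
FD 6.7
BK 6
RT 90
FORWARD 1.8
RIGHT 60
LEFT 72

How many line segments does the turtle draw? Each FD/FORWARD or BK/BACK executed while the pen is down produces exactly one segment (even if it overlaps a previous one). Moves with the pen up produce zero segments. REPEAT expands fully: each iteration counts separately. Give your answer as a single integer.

Executing turtle program step by step:
Start: pos=(0,0), heading=0, pen down
RT 15: heading 0 -> 345
LT 15: heading 345 -> 0
FD 1.8: (0,0) -> (1.8,0) [heading=0, draw]
LT 45: heading 0 -> 45
RT 45: heading 45 -> 0
FD 14.2: (1.8,0) -> (16,0) [heading=0, draw]
FD 5: (16,0) -> (21,0) [heading=0, draw]
RT 312: heading 0 -> 48
FD 6.7: (21,0) -> (25.483,4.979) [heading=48, draw]
BK 6: (25.483,4.979) -> (21.468,0.52) [heading=48, draw]
RT 90: heading 48 -> 318
FD 1.8: (21.468,0.52) -> (22.806,-0.684) [heading=318, draw]
RT 60: heading 318 -> 258
LT 72: heading 258 -> 330
Final: pos=(22.806,-0.684), heading=330, 6 segment(s) drawn
Segments drawn: 6

Answer: 6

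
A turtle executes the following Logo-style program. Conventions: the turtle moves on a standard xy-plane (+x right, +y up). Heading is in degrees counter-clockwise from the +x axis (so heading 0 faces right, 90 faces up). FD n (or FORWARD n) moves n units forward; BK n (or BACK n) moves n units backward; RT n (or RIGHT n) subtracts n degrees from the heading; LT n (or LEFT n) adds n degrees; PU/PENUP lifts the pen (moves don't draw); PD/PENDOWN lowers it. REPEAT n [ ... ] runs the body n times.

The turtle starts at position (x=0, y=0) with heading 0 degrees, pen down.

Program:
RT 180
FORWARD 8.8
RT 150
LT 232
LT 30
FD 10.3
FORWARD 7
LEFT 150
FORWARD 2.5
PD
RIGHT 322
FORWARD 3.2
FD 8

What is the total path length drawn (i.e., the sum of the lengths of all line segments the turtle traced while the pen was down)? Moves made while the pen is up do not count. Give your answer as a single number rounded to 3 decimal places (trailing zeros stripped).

Executing turtle program step by step:
Start: pos=(0,0), heading=0, pen down
RT 180: heading 0 -> 180
FD 8.8: (0,0) -> (-8.8,0) [heading=180, draw]
RT 150: heading 180 -> 30
LT 232: heading 30 -> 262
LT 30: heading 262 -> 292
FD 10.3: (-8.8,0) -> (-4.942,-9.55) [heading=292, draw]
FD 7: (-4.942,-9.55) -> (-2.319,-16.04) [heading=292, draw]
LT 150: heading 292 -> 82
FD 2.5: (-2.319,-16.04) -> (-1.971,-13.565) [heading=82, draw]
PD: pen down
RT 322: heading 82 -> 120
FD 3.2: (-1.971,-13.565) -> (-3.571,-10.793) [heading=120, draw]
FD 8: (-3.571,-10.793) -> (-7.571,-3.865) [heading=120, draw]
Final: pos=(-7.571,-3.865), heading=120, 6 segment(s) drawn

Segment lengths:
  seg 1: (0,0) -> (-8.8,0), length = 8.8
  seg 2: (-8.8,0) -> (-4.942,-9.55), length = 10.3
  seg 3: (-4.942,-9.55) -> (-2.319,-16.04), length = 7
  seg 4: (-2.319,-16.04) -> (-1.971,-13.565), length = 2.5
  seg 5: (-1.971,-13.565) -> (-3.571,-10.793), length = 3.2
  seg 6: (-3.571,-10.793) -> (-7.571,-3.865), length = 8
Total = 39.8

Answer: 39.8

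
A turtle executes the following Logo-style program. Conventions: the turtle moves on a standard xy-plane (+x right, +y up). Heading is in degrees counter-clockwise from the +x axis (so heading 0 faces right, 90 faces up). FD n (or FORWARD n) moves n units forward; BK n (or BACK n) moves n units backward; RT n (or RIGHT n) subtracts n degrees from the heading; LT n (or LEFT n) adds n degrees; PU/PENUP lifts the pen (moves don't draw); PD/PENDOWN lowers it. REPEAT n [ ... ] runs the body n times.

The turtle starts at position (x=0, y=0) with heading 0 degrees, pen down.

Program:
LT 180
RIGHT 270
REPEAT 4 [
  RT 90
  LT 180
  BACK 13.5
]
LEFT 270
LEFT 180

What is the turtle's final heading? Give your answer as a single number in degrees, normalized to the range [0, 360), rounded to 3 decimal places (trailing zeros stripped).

Answer: 0

Derivation:
Executing turtle program step by step:
Start: pos=(0,0), heading=0, pen down
LT 180: heading 0 -> 180
RT 270: heading 180 -> 270
REPEAT 4 [
  -- iteration 1/4 --
  RT 90: heading 270 -> 180
  LT 180: heading 180 -> 0
  BK 13.5: (0,0) -> (-13.5,0) [heading=0, draw]
  -- iteration 2/4 --
  RT 90: heading 0 -> 270
  LT 180: heading 270 -> 90
  BK 13.5: (-13.5,0) -> (-13.5,-13.5) [heading=90, draw]
  -- iteration 3/4 --
  RT 90: heading 90 -> 0
  LT 180: heading 0 -> 180
  BK 13.5: (-13.5,-13.5) -> (0,-13.5) [heading=180, draw]
  -- iteration 4/4 --
  RT 90: heading 180 -> 90
  LT 180: heading 90 -> 270
  BK 13.5: (0,-13.5) -> (0,0) [heading=270, draw]
]
LT 270: heading 270 -> 180
LT 180: heading 180 -> 0
Final: pos=(0,0), heading=0, 4 segment(s) drawn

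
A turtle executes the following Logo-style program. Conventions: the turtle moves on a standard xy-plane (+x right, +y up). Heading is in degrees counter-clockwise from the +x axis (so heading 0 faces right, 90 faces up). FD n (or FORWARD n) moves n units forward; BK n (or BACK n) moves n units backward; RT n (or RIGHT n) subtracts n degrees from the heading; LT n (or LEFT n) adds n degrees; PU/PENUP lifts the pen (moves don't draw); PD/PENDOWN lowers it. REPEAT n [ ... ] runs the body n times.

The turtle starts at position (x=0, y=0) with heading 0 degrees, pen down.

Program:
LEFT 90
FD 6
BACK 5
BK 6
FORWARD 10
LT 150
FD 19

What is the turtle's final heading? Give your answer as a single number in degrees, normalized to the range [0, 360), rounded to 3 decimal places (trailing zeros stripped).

Executing turtle program step by step:
Start: pos=(0,0), heading=0, pen down
LT 90: heading 0 -> 90
FD 6: (0,0) -> (0,6) [heading=90, draw]
BK 5: (0,6) -> (0,1) [heading=90, draw]
BK 6: (0,1) -> (0,-5) [heading=90, draw]
FD 10: (0,-5) -> (0,5) [heading=90, draw]
LT 150: heading 90 -> 240
FD 19: (0,5) -> (-9.5,-11.454) [heading=240, draw]
Final: pos=(-9.5,-11.454), heading=240, 5 segment(s) drawn

Answer: 240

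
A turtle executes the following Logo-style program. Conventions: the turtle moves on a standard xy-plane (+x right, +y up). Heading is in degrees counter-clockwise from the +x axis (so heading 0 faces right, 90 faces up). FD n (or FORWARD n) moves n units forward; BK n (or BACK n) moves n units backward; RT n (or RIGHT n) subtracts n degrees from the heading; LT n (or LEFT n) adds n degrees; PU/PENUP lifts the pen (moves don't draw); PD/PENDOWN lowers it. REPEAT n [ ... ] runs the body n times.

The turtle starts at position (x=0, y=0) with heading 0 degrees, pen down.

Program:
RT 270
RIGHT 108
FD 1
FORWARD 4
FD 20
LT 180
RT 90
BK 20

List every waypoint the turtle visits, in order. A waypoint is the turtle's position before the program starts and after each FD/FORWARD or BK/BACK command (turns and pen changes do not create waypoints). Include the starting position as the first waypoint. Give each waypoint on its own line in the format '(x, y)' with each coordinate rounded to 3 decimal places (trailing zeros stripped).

Executing turtle program step by step:
Start: pos=(0,0), heading=0, pen down
RT 270: heading 0 -> 90
RT 108: heading 90 -> 342
FD 1: (0,0) -> (0.951,-0.309) [heading=342, draw]
FD 4: (0.951,-0.309) -> (4.755,-1.545) [heading=342, draw]
FD 20: (4.755,-1.545) -> (23.776,-7.725) [heading=342, draw]
LT 180: heading 342 -> 162
RT 90: heading 162 -> 72
BK 20: (23.776,-7.725) -> (17.596,-26.747) [heading=72, draw]
Final: pos=(17.596,-26.747), heading=72, 4 segment(s) drawn
Waypoints (5 total):
(0, 0)
(0.951, -0.309)
(4.755, -1.545)
(23.776, -7.725)
(17.596, -26.747)

Answer: (0, 0)
(0.951, -0.309)
(4.755, -1.545)
(23.776, -7.725)
(17.596, -26.747)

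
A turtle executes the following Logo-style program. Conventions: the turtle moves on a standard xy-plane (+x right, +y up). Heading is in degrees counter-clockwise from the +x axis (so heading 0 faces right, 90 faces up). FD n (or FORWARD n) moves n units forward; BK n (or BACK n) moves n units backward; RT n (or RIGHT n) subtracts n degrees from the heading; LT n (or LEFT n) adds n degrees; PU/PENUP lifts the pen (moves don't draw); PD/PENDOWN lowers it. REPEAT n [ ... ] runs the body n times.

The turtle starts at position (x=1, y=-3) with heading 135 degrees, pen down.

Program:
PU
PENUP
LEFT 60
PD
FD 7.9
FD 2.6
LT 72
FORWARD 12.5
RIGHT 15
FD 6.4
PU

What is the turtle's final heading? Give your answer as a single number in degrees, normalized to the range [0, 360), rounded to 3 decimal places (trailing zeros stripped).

Answer: 252

Derivation:
Executing turtle program step by step:
Start: pos=(1,-3), heading=135, pen down
PU: pen up
PU: pen up
LT 60: heading 135 -> 195
PD: pen down
FD 7.9: (1,-3) -> (-6.631,-5.045) [heading=195, draw]
FD 2.6: (-6.631,-5.045) -> (-9.142,-5.718) [heading=195, draw]
LT 72: heading 195 -> 267
FD 12.5: (-9.142,-5.718) -> (-9.796,-18.2) [heading=267, draw]
RT 15: heading 267 -> 252
FD 6.4: (-9.796,-18.2) -> (-11.774,-24.287) [heading=252, draw]
PU: pen up
Final: pos=(-11.774,-24.287), heading=252, 4 segment(s) drawn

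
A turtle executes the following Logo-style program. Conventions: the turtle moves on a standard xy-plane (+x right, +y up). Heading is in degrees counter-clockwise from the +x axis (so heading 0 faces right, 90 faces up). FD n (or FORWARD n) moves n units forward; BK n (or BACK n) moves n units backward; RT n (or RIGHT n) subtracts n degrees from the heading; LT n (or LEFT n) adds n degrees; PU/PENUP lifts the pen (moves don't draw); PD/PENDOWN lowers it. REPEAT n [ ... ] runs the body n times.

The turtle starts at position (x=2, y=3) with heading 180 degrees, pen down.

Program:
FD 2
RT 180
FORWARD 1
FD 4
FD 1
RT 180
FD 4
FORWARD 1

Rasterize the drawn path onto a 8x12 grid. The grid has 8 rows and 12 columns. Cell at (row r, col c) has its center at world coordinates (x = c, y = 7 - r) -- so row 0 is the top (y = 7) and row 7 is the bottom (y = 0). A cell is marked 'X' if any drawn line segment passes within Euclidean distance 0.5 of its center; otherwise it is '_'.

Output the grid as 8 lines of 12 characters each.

Segment 0: (2,3) -> (0,3)
Segment 1: (0,3) -> (1,3)
Segment 2: (1,3) -> (5,3)
Segment 3: (5,3) -> (6,3)
Segment 4: (6,3) -> (2,3)
Segment 5: (2,3) -> (1,3)

Answer: ____________
____________
____________
____________
XXXXXXX_____
____________
____________
____________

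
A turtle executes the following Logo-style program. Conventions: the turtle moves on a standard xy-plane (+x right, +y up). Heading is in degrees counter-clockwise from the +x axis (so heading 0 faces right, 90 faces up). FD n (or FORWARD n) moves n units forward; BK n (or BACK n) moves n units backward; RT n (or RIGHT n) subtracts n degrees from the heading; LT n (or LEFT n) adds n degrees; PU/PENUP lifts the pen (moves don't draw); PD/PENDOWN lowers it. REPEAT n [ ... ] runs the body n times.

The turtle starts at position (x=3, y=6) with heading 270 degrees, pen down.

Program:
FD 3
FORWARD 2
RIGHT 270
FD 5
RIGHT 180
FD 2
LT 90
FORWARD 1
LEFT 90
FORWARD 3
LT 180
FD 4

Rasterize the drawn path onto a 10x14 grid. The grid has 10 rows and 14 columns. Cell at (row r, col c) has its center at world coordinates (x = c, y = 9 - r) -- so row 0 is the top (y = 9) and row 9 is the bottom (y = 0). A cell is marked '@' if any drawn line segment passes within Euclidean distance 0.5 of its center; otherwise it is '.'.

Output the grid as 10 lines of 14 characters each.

Segment 0: (3,6) -> (3,3)
Segment 1: (3,3) -> (3,1)
Segment 2: (3,1) -> (8,1)
Segment 3: (8,1) -> (6,1)
Segment 4: (6,1) -> (6,-0)
Segment 5: (6,-0) -> (9,-0)
Segment 6: (9,-0) -> (5,0)

Answer: ..............
..............
..............
...@..........
...@..........
...@..........
...@..........
...@..........
...@@@@@@.....
.....@@@@@....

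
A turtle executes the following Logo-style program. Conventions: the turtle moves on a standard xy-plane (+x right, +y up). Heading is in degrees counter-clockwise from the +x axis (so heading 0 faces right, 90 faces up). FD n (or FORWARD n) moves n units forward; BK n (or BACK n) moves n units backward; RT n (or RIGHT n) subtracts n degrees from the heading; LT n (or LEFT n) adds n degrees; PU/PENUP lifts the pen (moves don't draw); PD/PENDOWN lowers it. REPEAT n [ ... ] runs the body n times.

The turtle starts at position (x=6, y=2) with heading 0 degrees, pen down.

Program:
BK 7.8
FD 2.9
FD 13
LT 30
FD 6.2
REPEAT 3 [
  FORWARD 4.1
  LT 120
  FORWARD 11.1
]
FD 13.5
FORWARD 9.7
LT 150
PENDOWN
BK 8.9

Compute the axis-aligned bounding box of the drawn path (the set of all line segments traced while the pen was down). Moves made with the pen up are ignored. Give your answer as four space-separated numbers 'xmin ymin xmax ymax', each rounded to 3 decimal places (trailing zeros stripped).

Executing turtle program step by step:
Start: pos=(6,2), heading=0, pen down
BK 7.8: (6,2) -> (-1.8,2) [heading=0, draw]
FD 2.9: (-1.8,2) -> (1.1,2) [heading=0, draw]
FD 13: (1.1,2) -> (14.1,2) [heading=0, draw]
LT 30: heading 0 -> 30
FD 6.2: (14.1,2) -> (19.469,5.1) [heading=30, draw]
REPEAT 3 [
  -- iteration 1/3 --
  FD 4.1: (19.469,5.1) -> (23.02,7.15) [heading=30, draw]
  LT 120: heading 30 -> 150
  FD 11.1: (23.02,7.15) -> (13.407,12.7) [heading=150, draw]
  -- iteration 2/3 --
  FD 4.1: (13.407,12.7) -> (9.856,14.75) [heading=150, draw]
  LT 120: heading 150 -> 270
  FD 11.1: (9.856,14.75) -> (9.856,3.65) [heading=270, draw]
  -- iteration 3/3 --
  FD 4.1: (9.856,3.65) -> (9.856,-0.45) [heading=270, draw]
  LT 120: heading 270 -> 30
  FD 11.1: (9.856,-0.45) -> (19.469,5.1) [heading=30, draw]
]
FD 13.5: (19.469,5.1) -> (31.161,11.85) [heading=30, draw]
FD 9.7: (31.161,11.85) -> (39.561,16.7) [heading=30, draw]
LT 150: heading 30 -> 180
PD: pen down
BK 8.9: (39.561,16.7) -> (48.461,16.7) [heading=180, draw]
Final: pos=(48.461,16.7), heading=180, 13 segment(s) drawn

Segment endpoints: x in {-1.8, 1.1, 6, 9.856, 9.856, 13.407, 14.1, 19.469, 19.469, 23.02, 31.161, 39.561, 48.461}, y in {-0.45, 2, 3.65, 5.1, 5.1, 7.15, 11.85, 12.7, 14.75, 16.7, 16.7}
xmin=-1.8, ymin=-0.45, xmax=48.461, ymax=16.7

Answer: -1.8 -0.45 48.461 16.7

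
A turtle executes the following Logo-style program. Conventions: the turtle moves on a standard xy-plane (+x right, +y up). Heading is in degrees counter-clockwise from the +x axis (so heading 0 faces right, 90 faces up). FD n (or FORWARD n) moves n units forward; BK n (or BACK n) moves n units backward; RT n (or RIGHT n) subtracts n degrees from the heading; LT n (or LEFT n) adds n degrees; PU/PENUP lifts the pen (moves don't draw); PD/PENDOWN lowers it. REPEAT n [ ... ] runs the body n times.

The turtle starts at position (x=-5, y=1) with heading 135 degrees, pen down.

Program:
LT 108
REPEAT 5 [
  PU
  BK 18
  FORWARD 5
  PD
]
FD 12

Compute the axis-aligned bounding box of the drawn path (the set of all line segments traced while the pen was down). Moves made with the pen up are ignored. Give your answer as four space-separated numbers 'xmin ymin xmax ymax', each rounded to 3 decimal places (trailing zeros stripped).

Answer: 19.061 48.223 24.509 58.915

Derivation:
Executing turtle program step by step:
Start: pos=(-5,1), heading=135, pen down
LT 108: heading 135 -> 243
REPEAT 5 [
  -- iteration 1/5 --
  PU: pen up
  BK 18: (-5,1) -> (3.172,17.038) [heading=243, move]
  FD 5: (3.172,17.038) -> (0.902,12.583) [heading=243, move]
  PD: pen down
  -- iteration 2/5 --
  PU: pen up
  BK 18: (0.902,12.583) -> (9.074,28.621) [heading=243, move]
  FD 5: (9.074,28.621) -> (6.804,24.166) [heading=243, move]
  PD: pen down
  -- iteration 3/5 --
  PU: pen up
  BK 18: (6.804,24.166) -> (14.976,40.204) [heading=243, move]
  FD 5: (14.976,40.204) -> (12.706,35.749) [heading=243, move]
  PD: pen down
  -- iteration 4/5 --
  PU: pen up
  BK 18: (12.706,35.749) -> (20.877,51.787) [heading=243, move]
  FD 5: (20.877,51.787) -> (18.608,47.332) [heading=243, move]
  PD: pen down
  -- iteration 5/5 --
  PU: pen up
  BK 18: (18.608,47.332) -> (26.779,63.37) [heading=243, move]
  FD 5: (26.779,63.37) -> (24.509,58.915) [heading=243, move]
  PD: pen down
]
FD 12: (24.509,58.915) -> (19.061,48.223) [heading=243, draw]
Final: pos=(19.061,48.223), heading=243, 1 segment(s) drawn

Segment endpoints: x in {19.061, 24.509}, y in {48.223, 58.915}
xmin=19.061, ymin=48.223, xmax=24.509, ymax=58.915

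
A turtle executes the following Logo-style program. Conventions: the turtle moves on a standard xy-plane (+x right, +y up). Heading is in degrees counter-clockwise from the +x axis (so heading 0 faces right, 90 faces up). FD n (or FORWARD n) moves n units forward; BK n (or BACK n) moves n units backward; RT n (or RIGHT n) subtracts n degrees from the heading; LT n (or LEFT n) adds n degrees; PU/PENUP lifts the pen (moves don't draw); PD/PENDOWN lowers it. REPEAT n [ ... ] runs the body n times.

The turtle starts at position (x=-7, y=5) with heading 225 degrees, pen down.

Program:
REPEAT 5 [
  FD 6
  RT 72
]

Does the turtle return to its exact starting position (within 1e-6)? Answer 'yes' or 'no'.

Answer: yes

Derivation:
Executing turtle program step by step:
Start: pos=(-7,5), heading=225, pen down
REPEAT 5 [
  -- iteration 1/5 --
  FD 6: (-7,5) -> (-11.243,0.757) [heading=225, draw]
  RT 72: heading 225 -> 153
  -- iteration 2/5 --
  FD 6: (-11.243,0.757) -> (-16.589,3.481) [heading=153, draw]
  RT 72: heading 153 -> 81
  -- iteration 3/5 --
  FD 6: (-16.589,3.481) -> (-15.65,9.407) [heading=81, draw]
  RT 72: heading 81 -> 9
  -- iteration 4/5 --
  FD 6: (-15.65,9.407) -> (-9.724,10.346) [heading=9, draw]
  RT 72: heading 9 -> 297
  -- iteration 5/5 --
  FD 6: (-9.724,10.346) -> (-7,5) [heading=297, draw]
  RT 72: heading 297 -> 225
]
Final: pos=(-7,5), heading=225, 5 segment(s) drawn

Start position: (-7, 5)
Final position: (-7, 5)
Distance = 0; < 1e-6 -> CLOSED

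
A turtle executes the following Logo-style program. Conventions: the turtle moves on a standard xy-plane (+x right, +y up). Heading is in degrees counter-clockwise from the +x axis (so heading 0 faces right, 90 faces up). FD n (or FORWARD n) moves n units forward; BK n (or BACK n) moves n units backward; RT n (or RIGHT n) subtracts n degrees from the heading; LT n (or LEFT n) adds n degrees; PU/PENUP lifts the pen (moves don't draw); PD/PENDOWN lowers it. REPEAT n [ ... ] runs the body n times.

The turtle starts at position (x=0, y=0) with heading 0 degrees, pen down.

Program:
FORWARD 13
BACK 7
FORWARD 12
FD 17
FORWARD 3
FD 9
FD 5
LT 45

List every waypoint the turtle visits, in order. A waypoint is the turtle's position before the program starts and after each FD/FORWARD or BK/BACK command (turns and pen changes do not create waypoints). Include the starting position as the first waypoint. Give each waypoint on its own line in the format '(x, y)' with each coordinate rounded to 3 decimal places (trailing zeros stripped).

Executing turtle program step by step:
Start: pos=(0,0), heading=0, pen down
FD 13: (0,0) -> (13,0) [heading=0, draw]
BK 7: (13,0) -> (6,0) [heading=0, draw]
FD 12: (6,0) -> (18,0) [heading=0, draw]
FD 17: (18,0) -> (35,0) [heading=0, draw]
FD 3: (35,0) -> (38,0) [heading=0, draw]
FD 9: (38,0) -> (47,0) [heading=0, draw]
FD 5: (47,0) -> (52,0) [heading=0, draw]
LT 45: heading 0 -> 45
Final: pos=(52,0), heading=45, 7 segment(s) drawn
Waypoints (8 total):
(0, 0)
(13, 0)
(6, 0)
(18, 0)
(35, 0)
(38, 0)
(47, 0)
(52, 0)

Answer: (0, 0)
(13, 0)
(6, 0)
(18, 0)
(35, 0)
(38, 0)
(47, 0)
(52, 0)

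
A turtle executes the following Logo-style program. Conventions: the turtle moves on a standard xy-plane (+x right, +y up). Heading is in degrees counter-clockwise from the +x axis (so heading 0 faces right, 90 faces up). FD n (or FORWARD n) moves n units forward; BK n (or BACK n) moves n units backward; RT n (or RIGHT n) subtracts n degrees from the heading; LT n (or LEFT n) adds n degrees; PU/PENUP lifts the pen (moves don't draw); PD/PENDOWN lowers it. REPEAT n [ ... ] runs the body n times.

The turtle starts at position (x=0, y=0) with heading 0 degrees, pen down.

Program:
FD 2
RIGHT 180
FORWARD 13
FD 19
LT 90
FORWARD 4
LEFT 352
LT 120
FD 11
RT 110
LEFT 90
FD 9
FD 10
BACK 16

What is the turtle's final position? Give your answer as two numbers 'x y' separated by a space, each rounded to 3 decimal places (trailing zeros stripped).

Answer: -16.803 0.225

Derivation:
Executing turtle program step by step:
Start: pos=(0,0), heading=0, pen down
FD 2: (0,0) -> (2,0) [heading=0, draw]
RT 180: heading 0 -> 180
FD 13: (2,0) -> (-11,0) [heading=180, draw]
FD 19: (-11,0) -> (-30,0) [heading=180, draw]
LT 90: heading 180 -> 270
FD 4: (-30,0) -> (-30,-4) [heading=270, draw]
LT 352: heading 270 -> 262
LT 120: heading 262 -> 22
FD 11: (-30,-4) -> (-19.801,0.121) [heading=22, draw]
RT 110: heading 22 -> 272
LT 90: heading 272 -> 2
FD 9: (-19.801,0.121) -> (-10.806,0.435) [heading=2, draw]
FD 10: (-10.806,0.435) -> (-0.813,0.784) [heading=2, draw]
BK 16: (-0.813,0.784) -> (-16.803,0.225) [heading=2, draw]
Final: pos=(-16.803,0.225), heading=2, 8 segment(s) drawn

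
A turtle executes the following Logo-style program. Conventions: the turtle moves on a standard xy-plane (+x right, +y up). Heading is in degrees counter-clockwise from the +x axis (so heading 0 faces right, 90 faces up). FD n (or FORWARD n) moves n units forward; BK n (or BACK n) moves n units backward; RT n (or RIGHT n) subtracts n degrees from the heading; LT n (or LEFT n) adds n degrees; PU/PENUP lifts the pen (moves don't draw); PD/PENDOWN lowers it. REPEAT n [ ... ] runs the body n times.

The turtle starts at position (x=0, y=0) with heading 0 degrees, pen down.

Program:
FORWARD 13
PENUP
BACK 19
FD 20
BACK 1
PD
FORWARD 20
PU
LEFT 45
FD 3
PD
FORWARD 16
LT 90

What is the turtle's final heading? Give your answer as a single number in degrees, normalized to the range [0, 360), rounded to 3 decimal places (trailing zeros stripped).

Executing turtle program step by step:
Start: pos=(0,0), heading=0, pen down
FD 13: (0,0) -> (13,0) [heading=0, draw]
PU: pen up
BK 19: (13,0) -> (-6,0) [heading=0, move]
FD 20: (-6,0) -> (14,0) [heading=0, move]
BK 1: (14,0) -> (13,0) [heading=0, move]
PD: pen down
FD 20: (13,0) -> (33,0) [heading=0, draw]
PU: pen up
LT 45: heading 0 -> 45
FD 3: (33,0) -> (35.121,2.121) [heading=45, move]
PD: pen down
FD 16: (35.121,2.121) -> (46.435,13.435) [heading=45, draw]
LT 90: heading 45 -> 135
Final: pos=(46.435,13.435), heading=135, 3 segment(s) drawn

Answer: 135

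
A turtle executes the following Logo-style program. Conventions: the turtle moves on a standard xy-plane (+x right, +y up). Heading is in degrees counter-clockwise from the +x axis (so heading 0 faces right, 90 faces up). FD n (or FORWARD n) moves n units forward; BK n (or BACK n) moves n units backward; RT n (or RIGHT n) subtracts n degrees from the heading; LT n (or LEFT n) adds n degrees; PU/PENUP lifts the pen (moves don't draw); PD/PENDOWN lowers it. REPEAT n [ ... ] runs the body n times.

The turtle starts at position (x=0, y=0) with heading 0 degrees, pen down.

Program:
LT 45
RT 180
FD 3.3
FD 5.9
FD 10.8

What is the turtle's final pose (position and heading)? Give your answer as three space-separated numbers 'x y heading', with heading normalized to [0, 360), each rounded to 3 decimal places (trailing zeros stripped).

Executing turtle program step by step:
Start: pos=(0,0), heading=0, pen down
LT 45: heading 0 -> 45
RT 180: heading 45 -> 225
FD 3.3: (0,0) -> (-2.333,-2.333) [heading=225, draw]
FD 5.9: (-2.333,-2.333) -> (-6.505,-6.505) [heading=225, draw]
FD 10.8: (-6.505,-6.505) -> (-14.142,-14.142) [heading=225, draw]
Final: pos=(-14.142,-14.142), heading=225, 3 segment(s) drawn

Answer: -14.142 -14.142 225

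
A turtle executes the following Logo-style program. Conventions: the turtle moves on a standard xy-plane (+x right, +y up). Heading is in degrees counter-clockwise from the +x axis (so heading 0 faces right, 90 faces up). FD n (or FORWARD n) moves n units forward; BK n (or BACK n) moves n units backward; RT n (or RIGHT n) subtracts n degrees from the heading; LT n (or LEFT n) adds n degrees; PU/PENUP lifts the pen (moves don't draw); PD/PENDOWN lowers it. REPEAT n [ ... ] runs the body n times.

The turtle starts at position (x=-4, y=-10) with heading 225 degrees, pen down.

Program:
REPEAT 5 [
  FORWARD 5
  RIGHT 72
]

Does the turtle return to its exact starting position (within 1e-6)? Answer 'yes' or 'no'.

Answer: yes

Derivation:
Executing turtle program step by step:
Start: pos=(-4,-10), heading=225, pen down
REPEAT 5 [
  -- iteration 1/5 --
  FD 5: (-4,-10) -> (-7.536,-13.536) [heading=225, draw]
  RT 72: heading 225 -> 153
  -- iteration 2/5 --
  FD 5: (-7.536,-13.536) -> (-11.991,-11.266) [heading=153, draw]
  RT 72: heading 153 -> 81
  -- iteration 3/5 --
  FD 5: (-11.991,-11.266) -> (-11.208,-6.327) [heading=81, draw]
  RT 72: heading 81 -> 9
  -- iteration 4/5 --
  FD 5: (-11.208,-6.327) -> (-6.27,-5.545) [heading=9, draw]
  RT 72: heading 9 -> 297
  -- iteration 5/5 --
  FD 5: (-6.27,-5.545) -> (-4,-10) [heading=297, draw]
  RT 72: heading 297 -> 225
]
Final: pos=(-4,-10), heading=225, 5 segment(s) drawn

Start position: (-4, -10)
Final position: (-4, -10)
Distance = 0; < 1e-6 -> CLOSED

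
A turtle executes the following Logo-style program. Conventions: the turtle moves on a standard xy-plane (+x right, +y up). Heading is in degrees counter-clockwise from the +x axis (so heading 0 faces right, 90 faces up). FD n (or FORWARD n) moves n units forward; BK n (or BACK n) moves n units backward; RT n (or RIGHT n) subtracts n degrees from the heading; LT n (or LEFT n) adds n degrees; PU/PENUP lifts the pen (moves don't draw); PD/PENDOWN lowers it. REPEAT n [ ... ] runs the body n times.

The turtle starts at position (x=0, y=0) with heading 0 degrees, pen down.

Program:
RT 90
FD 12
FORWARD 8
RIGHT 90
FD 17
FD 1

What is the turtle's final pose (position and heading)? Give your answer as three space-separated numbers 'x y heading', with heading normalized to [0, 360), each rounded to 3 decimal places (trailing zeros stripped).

Executing turtle program step by step:
Start: pos=(0,0), heading=0, pen down
RT 90: heading 0 -> 270
FD 12: (0,0) -> (0,-12) [heading=270, draw]
FD 8: (0,-12) -> (0,-20) [heading=270, draw]
RT 90: heading 270 -> 180
FD 17: (0,-20) -> (-17,-20) [heading=180, draw]
FD 1: (-17,-20) -> (-18,-20) [heading=180, draw]
Final: pos=(-18,-20), heading=180, 4 segment(s) drawn

Answer: -18 -20 180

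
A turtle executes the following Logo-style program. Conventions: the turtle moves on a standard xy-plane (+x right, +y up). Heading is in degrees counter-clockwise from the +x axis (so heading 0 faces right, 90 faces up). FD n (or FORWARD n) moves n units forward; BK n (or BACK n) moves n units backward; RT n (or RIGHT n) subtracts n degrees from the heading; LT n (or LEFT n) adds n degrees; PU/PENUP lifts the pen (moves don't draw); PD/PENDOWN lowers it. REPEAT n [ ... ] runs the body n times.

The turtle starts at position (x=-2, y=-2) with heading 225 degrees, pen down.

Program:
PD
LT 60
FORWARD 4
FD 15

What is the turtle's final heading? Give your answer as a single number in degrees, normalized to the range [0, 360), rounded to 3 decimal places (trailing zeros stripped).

Answer: 285

Derivation:
Executing turtle program step by step:
Start: pos=(-2,-2), heading=225, pen down
PD: pen down
LT 60: heading 225 -> 285
FD 4: (-2,-2) -> (-0.965,-5.864) [heading=285, draw]
FD 15: (-0.965,-5.864) -> (2.918,-20.353) [heading=285, draw]
Final: pos=(2.918,-20.353), heading=285, 2 segment(s) drawn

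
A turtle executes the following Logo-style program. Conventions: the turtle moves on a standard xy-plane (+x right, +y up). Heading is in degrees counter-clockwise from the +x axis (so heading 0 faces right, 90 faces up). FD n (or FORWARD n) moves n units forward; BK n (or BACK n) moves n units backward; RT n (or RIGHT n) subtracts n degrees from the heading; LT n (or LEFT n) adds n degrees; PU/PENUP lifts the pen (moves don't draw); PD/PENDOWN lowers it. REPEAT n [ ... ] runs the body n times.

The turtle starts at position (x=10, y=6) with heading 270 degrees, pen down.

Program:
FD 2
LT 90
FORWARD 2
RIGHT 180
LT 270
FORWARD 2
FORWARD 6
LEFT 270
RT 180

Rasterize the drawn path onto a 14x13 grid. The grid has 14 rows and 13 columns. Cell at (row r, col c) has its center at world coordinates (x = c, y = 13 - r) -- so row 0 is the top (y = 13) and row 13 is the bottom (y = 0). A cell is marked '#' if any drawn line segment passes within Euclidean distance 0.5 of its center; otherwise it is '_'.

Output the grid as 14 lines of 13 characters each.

Answer: _____________
____________#
____________#
____________#
____________#
____________#
____________#
__________#_#
__________#_#
__________###
_____________
_____________
_____________
_____________

Derivation:
Segment 0: (10,6) -> (10,4)
Segment 1: (10,4) -> (12,4)
Segment 2: (12,4) -> (12,6)
Segment 3: (12,6) -> (12,12)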